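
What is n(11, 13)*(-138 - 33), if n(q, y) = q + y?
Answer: -4104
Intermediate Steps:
n(11, 13)*(-138 - 33) = (11 + 13)*(-138 - 33) = 24*(-171) = -4104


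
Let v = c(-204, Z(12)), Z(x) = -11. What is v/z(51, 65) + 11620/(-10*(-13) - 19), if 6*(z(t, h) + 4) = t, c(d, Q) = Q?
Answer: 34046/333 ≈ 102.24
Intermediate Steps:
v = -11
z(t, h) = -4 + t/6
v/z(51, 65) + 11620/(-10*(-13) - 19) = -11/(-4 + (⅙)*51) + 11620/(-10*(-13) - 19) = -11/(-4 + 17/2) + 11620/(130 - 19) = -11/9/2 + 11620/111 = -11*2/9 + 11620*(1/111) = -22/9 + 11620/111 = 34046/333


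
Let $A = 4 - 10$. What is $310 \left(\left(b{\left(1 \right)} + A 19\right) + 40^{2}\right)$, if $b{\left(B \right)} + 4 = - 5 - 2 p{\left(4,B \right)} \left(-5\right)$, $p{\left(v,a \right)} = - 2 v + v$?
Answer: $521420$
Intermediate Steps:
$p{\left(v,a \right)} = - v$
$b{\left(B \right)} = 196$ ($b{\left(B \right)} = -4 - 5 - 2 \left(\left(-1\right) 4\right) \left(-5\right) = -4 - 5 \left(-2\right) \left(-4\right) \left(-5\right) = -4 - 5 \cdot 8 \left(-5\right) = -4 - -200 = -4 + 200 = 196$)
$A = -6$ ($A = 4 - 10 = -6$)
$310 \left(\left(b{\left(1 \right)} + A 19\right) + 40^{2}\right) = 310 \left(\left(196 - 114\right) + 40^{2}\right) = 310 \left(\left(196 - 114\right) + 1600\right) = 310 \left(82 + 1600\right) = 310 \cdot 1682 = 521420$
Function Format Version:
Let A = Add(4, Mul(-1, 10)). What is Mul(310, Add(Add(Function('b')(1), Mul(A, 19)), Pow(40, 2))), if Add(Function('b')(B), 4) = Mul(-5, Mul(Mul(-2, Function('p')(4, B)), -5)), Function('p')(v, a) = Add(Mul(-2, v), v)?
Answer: 521420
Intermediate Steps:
Function('p')(v, a) = Mul(-1, v)
Function('b')(B) = 196 (Function('b')(B) = Add(-4, Mul(-5, Mul(Mul(-2, Mul(-1, 4)), -5))) = Add(-4, Mul(-5, Mul(Mul(-2, -4), -5))) = Add(-4, Mul(-5, Mul(8, -5))) = Add(-4, Mul(-5, -40)) = Add(-4, 200) = 196)
A = -6 (A = Add(4, -10) = -6)
Mul(310, Add(Add(Function('b')(1), Mul(A, 19)), Pow(40, 2))) = Mul(310, Add(Add(196, Mul(-6, 19)), Pow(40, 2))) = Mul(310, Add(Add(196, -114), 1600)) = Mul(310, Add(82, 1600)) = Mul(310, 1682) = 521420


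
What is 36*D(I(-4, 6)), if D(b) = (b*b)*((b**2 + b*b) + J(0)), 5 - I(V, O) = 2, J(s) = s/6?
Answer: 5832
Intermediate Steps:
J(s) = s/6 (J(s) = s*(1/6) = s/6)
I(V, O) = 3 (I(V, O) = 5 - 1*2 = 5 - 2 = 3)
D(b) = 2*b**4 (D(b) = (b*b)*((b**2 + b*b) + (1/6)*0) = b**2*((b**2 + b**2) + 0) = b**2*(2*b**2 + 0) = b**2*(2*b**2) = 2*b**4)
36*D(I(-4, 6)) = 36*(2*3**4) = 36*(2*81) = 36*162 = 5832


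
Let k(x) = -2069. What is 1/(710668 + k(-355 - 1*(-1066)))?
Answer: 1/708599 ≈ 1.4112e-6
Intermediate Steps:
1/(710668 + k(-355 - 1*(-1066))) = 1/(710668 - 2069) = 1/708599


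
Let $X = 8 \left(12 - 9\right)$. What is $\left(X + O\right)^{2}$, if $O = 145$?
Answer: $28561$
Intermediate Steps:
$X = 24$ ($X = 8 \cdot 3 = 24$)
$\left(X + O\right)^{2} = \left(24 + 145\right)^{2} = 169^{2} = 28561$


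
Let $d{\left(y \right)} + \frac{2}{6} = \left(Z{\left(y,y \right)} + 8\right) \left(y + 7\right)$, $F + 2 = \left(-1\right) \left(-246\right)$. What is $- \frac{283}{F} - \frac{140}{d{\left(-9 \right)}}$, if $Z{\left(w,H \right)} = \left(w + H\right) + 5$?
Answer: $- \frac{110687}{7076} \approx -15.643$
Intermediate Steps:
$F = 244$ ($F = -2 - -246 = -2 + 246 = 244$)
$Z{\left(w,H \right)} = 5 + H + w$ ($Z{\left(w,H \right)} = \left(H + w\right) + 5 = 5 + H + w$)
$d{\left(y \right)} = - \frac{1}{3} + \left(7 + y\right) \left(13 + 2 y\right)$ ($d{\left(y \right)} = - \frac{1}{3} + \left(\left(5 + y + y\right) + 8\right) \left(y + 7\right) = - \frac{1}{3} + \left(\left(5 + 2 y\right) + 8\right) \left(7 + y\right) = - \frac{1}{3} + \left(13 + 2 y\right) \left(7 + y\right) = - \frac{1}{3} + \left(7 + y\right) \left(13 + 2 y\right)$)
$- \frac{283}{F} - \frac{140}{d{\left(-9 \right)}} = - \frac{283}{244} - \frac{140}{\frac{272}{3} + 2 \left(-9\right)^{2} + 27 \left(-9\right)} = \left(-283\right) \frac{1}{244} - \frac{140}{\frac{272}{3} + 2 \cdot 81 - 243} = - \frac{283}{244} - \frac{140}{\frac{272}{3} + 162 - 243} = - \frac{283}{244} - \frac{140}{\frac{29}{3}} = - \frac{283}{244} - \frac{420}{29} = - \frac{110687}{7076}$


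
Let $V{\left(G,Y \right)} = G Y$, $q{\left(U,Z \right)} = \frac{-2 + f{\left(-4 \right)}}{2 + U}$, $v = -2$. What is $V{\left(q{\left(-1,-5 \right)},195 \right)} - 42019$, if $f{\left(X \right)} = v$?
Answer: $-42799$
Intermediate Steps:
$f{\left(X \right)} = -2$
$q{\left(U,Z \right)} = - \frac{4}{2 + U}$ ($q{\left(U,Z \right)} = \frac{-2 - 2}{2 + U} = - \frac{4}{2 + U}$)
$V{\left(q{\left(-1,-5 \right)},195 \right)} - 42019 = - \frac{4}{2 - 1} \cdot 195 - 42019 = - \frac{4}{1} \cdot 195 - 42019 = \left(-4\right) 1 \cdot 195 - 42019 = \left(-4\right) 195 - 42019 = -780 - 42019 = -42799$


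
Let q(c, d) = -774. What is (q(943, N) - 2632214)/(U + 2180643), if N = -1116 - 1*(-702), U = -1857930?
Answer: -2632988/322713 ≈ -8.1589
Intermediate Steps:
N = -414 (N = -1116 + 702 = -414)
(q(943, N) - 2632214)/(U + 2180643) = (-774 - 2632214)/(-1857930 + 2180643) = -2632988/322713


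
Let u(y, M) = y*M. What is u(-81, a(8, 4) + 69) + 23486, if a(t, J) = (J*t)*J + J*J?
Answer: 6233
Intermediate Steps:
a(t, J) = J² + t*J² (a(t, J) = t*J² + J² = J² + t*J²)
u(y, M) = M*y
u(-81, a(8, 4) + 69) + 23486 = (4²*(1 + 8) + 69)*(-81) + 23486 = (16*9 + 69)*(-81) + 23486 = (144 + 69)*(-81) + 23486 = 213*(-81) + 23486 = -17253 + 23486 = 6233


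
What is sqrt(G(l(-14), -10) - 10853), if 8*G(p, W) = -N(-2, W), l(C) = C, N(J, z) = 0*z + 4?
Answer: 7*I*sqrt(886)/2 ≈ 104.18*I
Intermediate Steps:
N(J, z) = 4 (N(J, z) = 0 + 4 = 4)
G(p, W) = -1/2 (G(p, W) = (-1*4)/8 = (1/8)*(-4) = -1/2)
sqrt(G(l(-14), -10) - 10853) = sqrt(-1/2 - 10853) = sqrt(-21707/2) = 7*I*sqrt(886)/2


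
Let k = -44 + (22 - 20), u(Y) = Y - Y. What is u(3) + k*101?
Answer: -4242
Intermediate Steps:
u(Y) = 0
k = -42 (k = -44 + 2 = -42)
u(3) + k*101 = 0 - 42*101 = 0 - 4242 = -4242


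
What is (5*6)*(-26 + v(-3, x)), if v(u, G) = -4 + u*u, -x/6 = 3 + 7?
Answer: -630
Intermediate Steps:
x = -60 (x = -6*(3 + 7) = -6*10 = -60)
v(u, G) = -4 + u²
(5*6)*(-26 + v(-3, x)) = (5*6)*(-26 + (-4 + (-3)²)) = 30*(-26 + (-4 + 9)) = 30*(-26 + 5) = 30*(-21) = -630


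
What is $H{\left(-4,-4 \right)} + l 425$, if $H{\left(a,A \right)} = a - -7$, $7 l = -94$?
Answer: $- \frac{39929}{7} \approx -5704.1$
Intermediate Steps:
$l = - \frac{94}{7}$ ($l = \frac{1}{7} \left(-94\right) = - \frac{94}{7} \approx -13.429$)
$H{\left(a,A \right)} = 7 + a$ ($H{\left(a,A \right)} = a + 7 = 7 + a$)
$H{\left(-4,-4 \right)} + l 425 = \left(7 - 4\right) - \frac{39950}{7} = 3 - \frac{39950}{7} = - \frac{39929}{7}$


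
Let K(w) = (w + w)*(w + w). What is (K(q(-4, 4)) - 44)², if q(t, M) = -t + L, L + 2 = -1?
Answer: 1600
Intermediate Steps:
L = -3 (L = -2 - 1 = -3)
q(t, M) = -3 - t (q(t, M) = -t - 3 = -3 - t)
K(w) = 4*w² (K(w) = (2*w)*(2*w) = 4*w²)
(K(q(-4, 4)) - 44)² = (4*(-3 - 1*(-4))² - 44)² = (4*(-3 + 4)² - 44)² = (4*1² - 44)² = (4*1 - 44)² = (4 - 44)² = (-40)² = 1600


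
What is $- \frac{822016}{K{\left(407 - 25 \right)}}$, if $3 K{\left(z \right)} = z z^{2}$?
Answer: $- \frac{308256}{6967871} \approx -0.04424$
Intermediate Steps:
$K{\left(z \right)} = \frac{z^{3}}{3}$ ($K{\left(z \right)} = \frac{z z^{2}}{3} = \frac{z^{3}}{3}$)
$- \frac{822016}{K{\left(407 - 25 \right)}} = - \frac{822016}{\frac{1}{3} \left(407 - 25\right)^{3}} = - \frac{822016}{\frac{1}{3} \cdot 382^{3}} = - \frac{822016}{\frac{1}{3} \cdot 55742968} = - \frac{822016}{\frac{55742968}{3}} = \left(-822016\right) \frac{3}{55742968} = - \frac{308256}{6967871}$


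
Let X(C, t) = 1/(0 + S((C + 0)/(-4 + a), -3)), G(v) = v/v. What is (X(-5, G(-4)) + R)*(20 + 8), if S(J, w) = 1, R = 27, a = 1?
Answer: 784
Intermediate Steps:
G(v) = 1
X(C, t) = 1 (X(C, t) = 1/(0 + 1) = 1/1 = 1)
(X(-5, G(-4)) + R)*(20 + 8) = (1 + 27)*(20 + 8) = 28*28 = 784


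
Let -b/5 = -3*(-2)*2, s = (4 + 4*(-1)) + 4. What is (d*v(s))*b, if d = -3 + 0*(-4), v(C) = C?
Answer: 720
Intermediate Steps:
s = 4 (s = (4 - 4) + 4 = 0 + 4 = 4)
b = -60 (b = -5*(-3*(-2))*2 = -30*2 = -5*12 = -60)
d = -3 (d = -3 + 0 = -3)
(d*v(s))*b = -3*4*(-60) = -12*(-60) = 720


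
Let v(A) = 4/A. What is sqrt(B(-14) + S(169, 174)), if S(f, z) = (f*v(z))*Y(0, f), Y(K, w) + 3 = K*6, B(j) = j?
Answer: 2*I*sqrt(5394)/29 ≈ 5.0651*I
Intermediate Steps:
Y(K, w) = -3 + 6*K (Y(K, w) = -3 + K*6 = -3 + 6*K)
S(f, z) = -12*f/z (S(f, z) = (f*(4/z))*(-3 + 6*0) = (4*f/z)*(-3 + 0) = (4*f/z)*(-3) = -12*f/z)
sqrt(B(-14) + S(169, 174)) = sqrt(-14 - 12*169/174) = sqrt(-14 - 12*169*1/174) = sqrt(-14 - 338/29) = sqrt(-744/29) = 2*I*sqrt(5394)/29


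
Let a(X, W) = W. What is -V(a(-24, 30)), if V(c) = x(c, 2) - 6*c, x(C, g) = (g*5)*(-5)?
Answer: 230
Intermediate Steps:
x(C, g) = -25*g (x(C, g) = (5*g)*(-5) = -25*g)
V(c) = -50 - 6*c (V(c) = -25*2 - 6*c = -50 - 6*c)
-V(a(-24, 30)) = -(-50 - 6*30) = -(-50 - 180) = -1*(-230) = 230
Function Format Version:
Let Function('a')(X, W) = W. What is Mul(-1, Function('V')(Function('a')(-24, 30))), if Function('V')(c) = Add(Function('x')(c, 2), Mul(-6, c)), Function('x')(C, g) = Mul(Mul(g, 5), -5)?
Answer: 230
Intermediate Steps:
Function('x')(C, g) = Mul(-25, g) (Function('x')(C, g) = Mul(Mul(5, g), -5) = Mul(-25, g))
Function('V')(c) = Add(-50, Mul(-6, c)) (Function('V')(c) = Add(Mul(-25, 2), Mul(-6, c)) = Add(-50, Mul(-6, c)))
Mul(-1, Function('V')(Function('a')(-24, 30))) = Mul(-1, Add(-50, Mul(-6, 30))) = Mul(-1, Add(-50, -180)) = Mul(-1, -230) = 230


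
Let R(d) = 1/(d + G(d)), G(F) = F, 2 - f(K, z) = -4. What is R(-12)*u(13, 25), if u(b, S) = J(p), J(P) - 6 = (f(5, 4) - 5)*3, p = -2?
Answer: -3/8 ≈ -0.37500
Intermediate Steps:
f(K, z) = 6 (f(K, z) = 2 - 1*(-4) = 2 + 4 = 6)
J(P) = 9 (J(P) = 6 + (6 - 5)*3 = 6 + 1*3 = 6 + 3 = 9)
u(b, S) = 9
R(d) = 1/(2*d) (R(d) = 1/(d + d) = 1/(2*d))
R(-12)*u(13, 25) = ((½)/(-12))*9 = ((½)*(-1/12))*9 = -1/24*9 = -3/8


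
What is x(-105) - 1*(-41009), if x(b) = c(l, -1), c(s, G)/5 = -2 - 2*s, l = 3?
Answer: 40969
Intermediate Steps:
c(s, G) = -10 - 10*s (c(s, G) = 5*(-2 - 2*s) = -10 - 10*s)
x(b) = -40 (x(b) = -10 - 10*3 = -10 - 30 = -40)
x(-105) - 1*(-41009) = -40 - 1*(-41009) = -40 + 41009 = 40969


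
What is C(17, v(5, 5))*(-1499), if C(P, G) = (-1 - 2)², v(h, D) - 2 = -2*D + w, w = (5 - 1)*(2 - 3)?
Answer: -13491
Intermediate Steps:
w = -4 (w = 4*(-1) = -4)
v(h, D) = -2 - 2*D (v(h, D) = 2 + (-2*D - 4) = 2 + (-4 - 2*D) = -2 - 2*D)
C(P, G) = 9 (C(P, G) = (-3)² = 9)
C(17, v(5, 5))*(-1499) = 9*(-1499) = -13491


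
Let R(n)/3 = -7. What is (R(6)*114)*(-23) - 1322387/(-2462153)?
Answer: 135572390873/2462153 ≈ 55063.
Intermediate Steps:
R(n) = -21 (R(n) = 3*(-7) = -21)
(R(6)*114)*(-23) - 1322387/(-2462153) = -21*114*(-23) - 1322387/(-2462153) = -2394*(-23) - 1322387*(-1)/2462153 = 55062 - 1*(-1322387/2462153) = 55062 + 1322387/2462153 = 135572390873/2462153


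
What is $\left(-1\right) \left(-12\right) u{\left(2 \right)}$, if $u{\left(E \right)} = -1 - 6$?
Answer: $-84$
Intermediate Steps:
$u{\left(E \right)} = -7$ ($u{\left(E \right)} = -1 - 6 = -7$)
$\left(-1\right) \left(-12\right) u{\left(2 \right)} = \left(-1\right) \left(-12\right) \left(-7\right) = 12 \left(-7\right) = -84$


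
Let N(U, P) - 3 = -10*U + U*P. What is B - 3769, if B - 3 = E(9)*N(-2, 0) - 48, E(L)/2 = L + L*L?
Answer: 326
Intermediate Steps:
E(L) = 2*L + 2*L**2 (E(L) = 2*(L + L*L) = 2*(L + L**2) = 2*L + 2*L**2)
N(U, P) = 3 - 10*U + P*U (N(U, P) = 3 + (-10*U + U*P) = 3 + (-10*U + P*U) = 3 - 10*U + P*U)
B = 4095 (B = 3 + ((2*9*(1 + 9))*(3 - 10*(-2) + 0*(-2)) - 48) = 3 + ((2*9*10)*(3 + 20 + 0) - 48) = 3 + (180*23 - 48) = 3 + (4140 - 48) = 3 + 4092 = 4095)
B - 3769 = 4095 - 3769 = 326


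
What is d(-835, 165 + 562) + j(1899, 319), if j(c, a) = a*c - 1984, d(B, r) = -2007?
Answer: 601790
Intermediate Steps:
j(c, a) = -1984 + a*c
d(-835, 165 + 562) + j(1899, 319) = -2007 + (-1984 + 319*1899) = -2007 + (-1984 + 605781) = -2007 + 603797 = 601790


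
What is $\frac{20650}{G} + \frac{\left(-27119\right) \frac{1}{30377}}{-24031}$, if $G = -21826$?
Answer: $- \frac{1076692509804}{1138053922033} \approx -0.94608$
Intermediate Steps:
$\frac{20650}{G} + \frac{\left(-27119\right) \frac{1}{30377}}{-24031} = \frac{20650}{-21826} + \frac{\left(-27119\right) \frac{1}{30377}}{-24031} = 20650 \left(- \frac{1}{21826}\right) + \left(-27119\right) \frac{1}{30377} \left(- \frac{1}{24031}\right) = - \frac{1475}{1559} - - \frac{27119}{729989687} = - \frac{1475}{1559} + \frac{27119}{729989687} = - \frac{1076692509804}{1138053922033}$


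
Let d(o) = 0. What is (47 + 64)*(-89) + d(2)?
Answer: -9879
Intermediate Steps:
(47 + 64)*(-89) + d(2) = (47 + 64)*(-89) + 0 = 111*(-89) + 0 = -9879 + 0 = -9879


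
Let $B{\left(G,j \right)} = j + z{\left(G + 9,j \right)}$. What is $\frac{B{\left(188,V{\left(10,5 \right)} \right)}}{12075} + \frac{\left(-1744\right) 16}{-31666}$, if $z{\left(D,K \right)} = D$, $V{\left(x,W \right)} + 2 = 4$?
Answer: $\frac{171621167}{191183475} \approx 0.89768$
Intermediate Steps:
$V{\left(x,W \right)} = 2$ ($V{\left(x,W \right)} = -2 + 4 = 2$)
$B{\left(G,j \right)} = 9 + G + j$ ($B{\left(G,j \right)} = j + \left(G + 9\right) = j + \left(9 + G\right) = 9 + G + j$)
$\frac{B{\left(188,V{\left(10,5 \right)} \right)}}{12075} + \frac{\left(-1744\right) 16}{-31666} = \frac{9 + 188 + 2}{12075} + \frac{\left(-1744\right) 16}{-31666} = 199 \cdot \frac{1}{12075} - - \frac{13952}{15833} = \frac{199}{12075} + \frac{13952}{15833} = \frac{171621167}{191183475}$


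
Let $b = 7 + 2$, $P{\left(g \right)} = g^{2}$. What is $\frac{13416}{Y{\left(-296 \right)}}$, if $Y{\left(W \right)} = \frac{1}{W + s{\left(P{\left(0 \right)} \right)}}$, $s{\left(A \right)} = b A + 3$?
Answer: $-3930888$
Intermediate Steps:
$b = 9$
$s{\left(A \right)} = 3 + 9 A$ ($s{\left(A \right)} = 9 A + 3 = 3 + 9 A$)
$Y{\left(W \right)} = \frac{1}{3 + W}$ ($Y{\left(W \right)} = \frac{1}{W + \left(3 + 9 \cdot 0^{2}\right)} = \frac{1}{W + \left(3 + 9 \cdot 0\right)} = \frac{1}{W + \left(3 + 0\right)} = \frac{1}{W + 3} = \frac{1}{3 + W}$)
$\frac{13416}{Y{\left(-296 \right)}} = \frac{13416}{\frac{1}{3 - 296}} = \frac{13416}{\frac{1}{-293}} = \frac{13416}{- \frac{1}{293}} = 13416 \left(-293\right) = -3930888$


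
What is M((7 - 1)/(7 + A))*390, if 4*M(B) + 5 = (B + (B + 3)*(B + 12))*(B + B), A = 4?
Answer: 11450595/2662 ≈ 4301.5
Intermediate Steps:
M(B) = -5/4 + B*(B + (3 + B)*(12 + B))/2 (M(B) = -5/4 + ((B + (B + 3)*(B + 12))*(B + B))/4 = -5/4 + ((B + (3 + B)*(12 + B))*(2*B))/4 = -5/4 + (2*B*(B + (3 + B)*(12 + B)))/4 = -5/4 + B*(B + (3 + B)*(12 + B))/2)
M((7 - 1)/(7 + A))*390 = (-5/4 + ((7 - 1)/(7 + 4))³/2 + 8*((7 - 1)/(7 + 4))² + 18*((7 - 1)/(7 + 4)))*390 = (-5/4 + (6/11)³/2 + 8*(6/11)² + 18*(6/11))*390 = (-5/4 + (½)*(216/1331) + 8*(36/121) + 108/11)*390 = (-5/4 + 108/1331 + 288/121 + 108/11)*390 = (58721/5324)*390 = 11450595/2662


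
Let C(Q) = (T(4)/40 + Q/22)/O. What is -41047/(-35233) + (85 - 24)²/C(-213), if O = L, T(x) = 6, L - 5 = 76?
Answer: -259572382189/8209289 ≈ -31619.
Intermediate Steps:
L = 81 (L = 5 + 76 = 81)
O = 81
C(Q) = 1/540 + Q/1782 (C(Q) = (6/40 + Q/22)/81 = (6*(1/40) + Q*(1/22))*(1/81) = (3/20 + Q/22)*(1/81) = 1/540 + Q/1782)
-41047/(-35233) + (85 - 24)²/C(-213) = -41047/(-35233) + (85 - 24)²/(1/540 + (1/1782)*(-213)) = -41047*(-1/35233) + 61²/(1/540 - 71/594) = 41047/35233 + 3721/(-233/1980) = 41047/35233 + 3721*(-1980/233) = 41047/35233 - 7367580/233 = -259572382189/8209289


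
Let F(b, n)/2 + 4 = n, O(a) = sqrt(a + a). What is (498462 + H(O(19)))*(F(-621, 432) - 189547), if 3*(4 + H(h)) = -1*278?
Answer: -94037053112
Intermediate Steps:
O(a) = sqrt(2)*sqrt(a) (O(a) = sqrt(2*a) = sqrt(2)*sqrt(a))
F(b, n) = -8 + 2*n
H(h) = -290/3 (H(h) = -4 + (-1*278)/3 = -4 + (1/3)*(-278) = -4 - 278/3 = -290/3)
(498462 + H(O(19)))*(F(-621, 432) - 189547) = (498462 - 290/3)*((-8 + 2*432) - 189547) = 1495096*((-8 + 864) - 189547)/3 = 1495096*(856 - 189547)/3 = (1495096/3)*(-188691) = -94037053112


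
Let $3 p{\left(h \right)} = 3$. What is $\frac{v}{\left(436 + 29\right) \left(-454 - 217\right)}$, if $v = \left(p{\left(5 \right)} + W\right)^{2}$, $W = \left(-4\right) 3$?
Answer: $- \frac{11}{28365} \approx -0.0003878$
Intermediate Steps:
$p{\left(h \right)} = 1$ ($p{\left(h \right)} = \frac{1}{3} \cdot 3 = 1$)
$W = -12$
$v = 121$ ($v = \left(1 - 12\right)^{2} = \left(-11\right)^{2} = 121$)
$\frac{v}{\left(436 + 29\right) \left(-454 - 217\right)} = \frac{121}{\left(436 + 29\right) \left(-454 - 217\right)} = \frac{121}{465 \left(-671\right)} = \frac{121}{-312015} = 121 \left(- \frac{1}{312015}\right) = - \frac{11}{28365}$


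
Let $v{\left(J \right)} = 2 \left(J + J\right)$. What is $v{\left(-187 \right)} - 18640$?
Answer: $-19388$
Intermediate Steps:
$v{\left(J \right)} = 4 J$ ($v{\left(J \right)} = 2 \cdot 2 J = 4 J$)
$v{\left(-187 \right)} - 18640 = 4 \left(-187\right) - 18640 = -748 - 18640 = -19388$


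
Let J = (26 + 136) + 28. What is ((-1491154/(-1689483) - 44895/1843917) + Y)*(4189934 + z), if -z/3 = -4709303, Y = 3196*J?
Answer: 11550725353710862481814013/1038422141637 ≈ 1.1123e+13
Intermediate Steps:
J = 190 (J = 162 + 28 = 190)
Y = 607240 (Y = 3196*190 = 607240)
z = 14127909 (z = -3*(-4709303) = 14127909)
((-1491154/(-1689483) - 44895/1843917) + Y)*(4189934 + z) = ((-1491154/(-1689483) - 44895/1843917) + 607240)*(4189934 + 14127909) = ((-1491154*(-1/1689483) - 44895*1/1843917) + 607240)*18317843 = ((1491154/1689483 - 14965/614639) + 607240)*18317843 = (891238290311/1038422141637 + 607240)*18317843 = (630572352525942191/1038422141637)*18317843 = 11550725353710862481814013/1038422141637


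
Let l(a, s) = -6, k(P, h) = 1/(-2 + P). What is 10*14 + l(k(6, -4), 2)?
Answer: 134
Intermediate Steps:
10*14 + l(k(6, -4), 2) = 10*14 - 6 = 140 - 6 = 134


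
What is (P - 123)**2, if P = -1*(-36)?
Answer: 7569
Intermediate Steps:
P = 36
(P - 123)**2 = (36 - 123)**2 = (-87)**2 = 7569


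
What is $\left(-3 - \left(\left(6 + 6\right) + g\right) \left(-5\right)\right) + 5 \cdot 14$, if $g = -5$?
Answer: $102$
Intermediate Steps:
$\left(-3 - \left(\left(6 + 6\right) + g\right) \left(-5\right)\right) + 5 \cdot 14 = \left(-3 - \left(\left(6 + 6\right) - 5\right) \left(-5\right)\right) + 5 \cdot 14 = \left(-3 - \left(12 - 5\right) \left(-5\right)\right) + 70 = \left(-3 - 7 \left(-5\right)\right) + 70 = \left(-3 - -35\right) + 70 = \left(-3 + 35\right) + 70 = 32 + 70 = 102$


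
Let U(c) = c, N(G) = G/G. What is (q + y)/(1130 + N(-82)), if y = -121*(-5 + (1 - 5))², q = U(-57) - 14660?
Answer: -1886/87 ≈ -21.678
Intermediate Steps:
N(G) = 1
q = -14717 (q = -57 - 14660 = -14717)
y = -9801 (y = -121*(-5 - 4)² = -121*(-9)² = -121*81 = -9801)
(q + y)/(1130 + N(-82)) = (-14717 - 9801)/(1130 + 1) = -24518/1131 = -24518*1/1131 = -1886/87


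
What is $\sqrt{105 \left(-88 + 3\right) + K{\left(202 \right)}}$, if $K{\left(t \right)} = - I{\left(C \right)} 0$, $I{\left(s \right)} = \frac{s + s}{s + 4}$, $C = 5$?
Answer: $5 i \sqrt{357} \approx 94.472 i$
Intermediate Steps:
$I{\left(s \right)} = \frac{2 s}{4 + s}$
$K{\left(t \right)} = 0$ ($K{\left(t \right)} = - \frac{2 \cdot 5}{4 + 5} \cdot 0 = - \frac{2 \cdot 5}{9} \cdot 0 = \left(-1\right) \frac{10}{9} \cdot 0 = \left(- \frac{10}{9}\right) 0 = 0$)
$\sqrt{105 \left(-88 + 3\right) + K{\left(202 \right)}} = \sqrt{105 \left(-88 + 3\right) + 0} = \sqrt{105 \left(-85\right) + 0} = \sqrt{-8925 + 0} = \sqrt{-8925} = 5 i \sqrt{357}$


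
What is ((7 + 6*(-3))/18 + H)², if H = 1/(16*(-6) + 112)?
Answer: 6241/20736 ≈ 0.30097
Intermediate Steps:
H = 1/16 (H = 1/(-96 + 112) = 1/16 ≈ 0.062500)
((7 + 6*(-3))/18 + H)² = ((7 + 6*(-3))/18 + 1/16)² = ((7 - 18)*(1/18) + 1/16)² = (-11*1/18 + 1/16)² = (-11/18 + 1/16)² = (-79/144)² = 6241/20736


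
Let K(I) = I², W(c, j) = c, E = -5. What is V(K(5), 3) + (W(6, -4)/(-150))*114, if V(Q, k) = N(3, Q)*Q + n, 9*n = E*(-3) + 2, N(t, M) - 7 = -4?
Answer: 16274/225 ≈ 72.329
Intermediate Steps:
N(t, M) = 3 (N(t, M) = 7 - 4 = 3)
n = 17/9 (n = (-5*(-3) + 2)/9 = (15 + 2)/9 = (⅑)*17 = 17/9 ≈ 1.8889)
V(Q, k) = 17/9 + 3*Q (V(Q, k) = 3*Q + 17/9 = 17/9 + 3*Q)
V(K(5), 3) + (W(6, -4)/(-150))*114 = (17/9 + 3*5²) + (6/(-150))*114 = (17/9 + 3*25) + (6*(-1/150))*114 = (17/9 + 75) - 1/25*114 = 692/9 - 114/25 = 16274/225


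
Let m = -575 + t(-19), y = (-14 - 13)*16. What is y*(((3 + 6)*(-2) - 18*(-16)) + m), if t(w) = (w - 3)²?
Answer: -77328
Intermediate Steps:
t(w) = (-3 + w)²
y = -432 (y = -27*16 = -432)
m = -91 (m = -575 + (-3 - 19)² = -575 + (-22)² = -575 + 484 = -91)
y*(((3 + 6)*(-2) - 18*(-16)) + m) = -432*(((3 + 6)*(-2) - 18*(-16)) - 91) = -432*((9*(-2) + 288) - 91) = -432*((-18 + 288) - 91) = -432*(270 - 91) = -432*179 = -77328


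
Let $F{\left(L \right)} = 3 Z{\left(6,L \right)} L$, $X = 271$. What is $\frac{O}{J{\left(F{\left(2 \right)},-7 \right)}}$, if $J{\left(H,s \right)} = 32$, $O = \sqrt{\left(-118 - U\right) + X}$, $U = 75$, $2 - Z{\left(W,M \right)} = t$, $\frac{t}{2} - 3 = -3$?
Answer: $\frac{\sqrt{78}}{32} \approx 0.27599$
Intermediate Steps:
$t = 0$ ($t = 6 + 2 \left(-3\right) = 6 - 6 = 0$)
$Z{\left(W,M \right)} = 2$ ($Z{\left(W,M \right)} = 2 - 0 = 2 + 0 = 2$)
$F{\left(L \right)} = 6 L$ ($F{\left(L \right)} = 3 \cdot 2 L = 6 L$)
$O = \sqrt{78}$ ($O = \sqrt{\left(-118 - 75\right) + 271} = \sqrt{-193 + 271} = \sqrt{78} \approx 8.8318$)
$\frac{O}{J{\left(F{\left(2 \right)},-7 \right)}} = \frac{\sqrt{78}}{32}$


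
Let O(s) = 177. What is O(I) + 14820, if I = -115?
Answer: 14997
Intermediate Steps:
O(I) + 14820 = 177 + 14820 = 14997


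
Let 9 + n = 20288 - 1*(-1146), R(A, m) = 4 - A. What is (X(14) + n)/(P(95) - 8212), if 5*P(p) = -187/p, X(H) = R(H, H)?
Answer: -10172125/3900887 ≈ -2.6076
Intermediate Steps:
X(H) = 4 - H
P(p) = -187/(5*p) (P(p) = (-187/p)/5 = -187/(5*p))
n = 21425 (n = -9 + (20288 - 1*(-1146)) = -9 + (20288 + 1146) = -9 + 21434 = 21425)
(X(14) + n)/(P(95) - 8212) = ((4 - 1*14) + 21425)/(-187/5/95 - 8212) = ((4 - 14) + 21425)/(-187/5*1/95 - 8212) = (-10 + 21425)/(-187/475 - 8212) = 21415/(-3900887/475) = 21415*(-475/3900887) = -10172125/3900887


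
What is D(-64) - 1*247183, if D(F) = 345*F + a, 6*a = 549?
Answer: -538343/2 ≈ -2.6917e+5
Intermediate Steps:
a = 183/2 (a = (1/6)*549 = 183/2 ≈ 91.500)
D(F) = 183/2 + 345*F (D(F) = 345*F + 183/2 = 183/2 + 345*F)
D(-64) - 1*247183 = (183/2 + 345*(-64)) - 1*247183 = (183/2 - 22080) - 247183 = -43977/2 - 247183 = -538343/2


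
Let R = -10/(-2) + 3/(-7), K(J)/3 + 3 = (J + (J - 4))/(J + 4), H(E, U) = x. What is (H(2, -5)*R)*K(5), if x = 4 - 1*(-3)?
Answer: -224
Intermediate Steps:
x = 7 (x = 4 + 3 = 7)
H(E, U) = 7
K(J) = -9 + 3*(-4 + 2*J)/(4 + J) (K(J) = -9 + 3*((J + (J - 4))/(J + 4)) = -9 + 3*((J + (-4 + J))/(4 + J)) = -9 + 3*((-4 + 2*J)/(4 + J)) = -9 + 3*(-4 + 2*J)/(4 + J))
R = 32/7 (R = -10*(-½) + 3*(-⅐) = 5 - 3/7 = 32/7 ≈ 4.5714)
(H(2, -5)*R)*K(5) = (7*(32/7))*(3*(-16 - 1*5)/(4 + 5)) = 32*(3*(-16 - 5)/9) = 32*(3*(⅑)*(-21)) = 32*(-7) = -224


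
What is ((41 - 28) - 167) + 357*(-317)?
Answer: -113323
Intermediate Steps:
((41 - 28) - 167) + 357*(-317) = (13 - 167) - 113169 = -154 - 113169 = -113323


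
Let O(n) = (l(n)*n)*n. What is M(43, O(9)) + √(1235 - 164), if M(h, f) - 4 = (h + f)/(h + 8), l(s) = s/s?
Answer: 328/51 + 3*√119 ≈ 39.158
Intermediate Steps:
l(s) = 1
O(n) = n² (O(n) = (1*n)*n = n*n = n²)
M(h, f) = 4 + (f + h)/(8 + h) (M(h, f) = 4 + (h + f)/(h + 8) = 4 + (f + h)/(8 + h))
M(43, O(9)) + √(1235 - 164) = (32 + 9² + 5*43)/(8 + 43) + √(1235 - 164) = (32 + 81 + 215)/51 + √1071 = (1/51)*328 + 3*√119 = 328/51 + 3*√119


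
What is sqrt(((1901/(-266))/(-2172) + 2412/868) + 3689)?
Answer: sqrt(296061796612182846)/8955156 ≈ 60.760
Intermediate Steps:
sqrt(((1901/(-266))/(-2172) + 2412/868) + 3689) = sqrt(((1901*(-1/266))*(-1/2172) + 2412*(1/868)) + 3689) = sqrt((-1901/266*(-1/2172) + 603/217) + 3689) = sqrt((1901/577752 + 603/217) + 3689) = sqrt(49828139/17910312 + 3689) = sqrt(66120969107/17910312) = sqrt(296061796612182846)/8955156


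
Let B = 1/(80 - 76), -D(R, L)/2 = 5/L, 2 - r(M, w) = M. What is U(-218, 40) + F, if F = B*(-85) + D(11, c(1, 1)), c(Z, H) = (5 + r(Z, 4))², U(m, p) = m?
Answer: -8623/36 ≈ -239.53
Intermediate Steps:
r(M, w) = 2 - M
c(Z, H) = (7 - Z)² (c(Z, H) = (5 + (2 - Z))² = (7 - Z)²)
D(R, L) = -10/L
B = ¼ (B = 1/4 = ¼ ≈ 0.25000)
F = -775/36 (F = (¼)*(-85) - 10/(-7 + 1)² = -85/4 - 10/((-6)²) = -85/4 - 10/36 = -85/4 - 10*1/36 = -85/4 - 5/18 = -775/36 ≈ -21.528)
U(-218, 40) + F = -218 - 775/36 = -8623/36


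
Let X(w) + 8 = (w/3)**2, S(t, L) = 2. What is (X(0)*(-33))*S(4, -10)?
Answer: 528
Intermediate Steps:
X(w) = -8 + w**2/9 (X(w) = -8 + (w/3)**2 = -8 + w**2/9)
(X(0)*(-33))*S(4, -10) = ((-8 + (1/9)*0**2)*(-33))*2 = ((-8 + (1/9)*0)*(-33))*2 = ((-8 + 0)*(-33))*2 = -8*(-33)*2 = 264*2 = 528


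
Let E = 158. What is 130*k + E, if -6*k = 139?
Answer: -8561/3 ≈ -2853.7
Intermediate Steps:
k = -139/6 (k = -⅙*139 = -139/6 ≈ -23.167)
130*k + E = 130*(-139/6) + 158 = -9035/3 + 158 = -8561/3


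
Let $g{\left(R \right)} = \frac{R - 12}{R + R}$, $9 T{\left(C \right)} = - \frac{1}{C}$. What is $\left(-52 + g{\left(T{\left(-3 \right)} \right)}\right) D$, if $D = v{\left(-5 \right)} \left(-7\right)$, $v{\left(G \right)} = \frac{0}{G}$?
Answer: $0$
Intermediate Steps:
$v{\left(G \right)} = 0$
$T{\left(C \right)} = - \frac{1}{9 C}$ ($T{\left(C \right)} = \frac{\left(-1\right) \frac{1}{C}}{9} = - \frac{1}{9 C}$)
$g{\left(R \right)} = \frac{-12 + R}{2 R}$
$D = 0$ ($D = 0 \left(-7\right) = 0$)
$\left(-52 + g{\left(T{\left(-3 \right)} \right)}\right) D = \left(-52 + \frac{-12 - \frac{1}{9 \left(-3\right)}}{2 \left(- \frac{1}{9 \left(-3\right)}\right)}\right) 0 = \left(-52 + \frac{-12 - - \frac{1}{27}}{2 \left(\left(- \frac{1}{9}\right) \left(- \frac{1}{3}\right)\right)}\right) 0 = \left(-52 + \frac{\frac{1}{\frac{1}{27}} \left(-12 + \frac{1}{27}\right)}{2}\right) 0 = \left(-52 + \frac{1}{2} \cdot 27 \left(- \frac{323}{27}\right)\right) 0 = \left(-52 - \frac{323}{2}\right) 0 = \left(- \frac{427}{2}\right) 0 = 0$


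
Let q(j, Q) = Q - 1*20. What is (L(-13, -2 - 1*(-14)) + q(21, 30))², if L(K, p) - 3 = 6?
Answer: 361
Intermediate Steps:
L(K, p) = 9 (L(K, p) = 3 + 6 = 9)
q(j, Q) = -20 + Q (q(j, Q) = Q - 20 = -20 + Q)
(L(-13, -2 - 1*(-14)) + q(21, 30))² = (9 + (-20 + 30))² = (9 + 10)² = 19² = 361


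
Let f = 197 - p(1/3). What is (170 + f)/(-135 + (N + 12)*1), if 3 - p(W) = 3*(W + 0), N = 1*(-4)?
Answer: -365/127 ≈ -2.8740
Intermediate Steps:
N = -4
p(W) = 3 - 3*W (p(W) = 3 - 3*(W + 0) = 3 - 3*W)
f = 195 (f = 197 - (3 - 3/3) = 197 - (3 - 3*⅓) = 197 - (3 - 1) = 197 - 1*2 = 197 - 2 = 195)
(170 + f)/(-135 + (N + 12)*1) = (170 + 195)/(-135 + (-4 + 12)*1) = 365/(-135 + 8*1) = 365/(-135 + 8) = 365/(-127) = 365*(-1/127) = -365/127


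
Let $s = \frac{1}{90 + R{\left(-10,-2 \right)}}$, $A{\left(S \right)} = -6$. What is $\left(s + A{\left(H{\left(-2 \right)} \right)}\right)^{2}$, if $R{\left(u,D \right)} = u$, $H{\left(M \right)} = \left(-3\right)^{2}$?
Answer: $\frac{229441}{6400} \approx 35.85$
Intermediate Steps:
$H{\left(M \right)} = 9$
$s = \frac{1}{80}$ ($s = \frac{1}{90 - 10} = \frac{1}{80} \approx 0.0125$)
$\left(s + A{\left(H{\left(-2 \right)} \right)}\right)^{2} = \left(\frac{1}{80} - 6\right)^{2} = \left(- \frac{479}{80}\right)^{2} = \frac{229441}{6400}$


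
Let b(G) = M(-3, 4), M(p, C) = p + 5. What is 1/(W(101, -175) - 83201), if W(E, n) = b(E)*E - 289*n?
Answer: -1/32424 ≈ -3.0841e-5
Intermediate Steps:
M(p, C) = 5 + p
b(G) = 2 (b(G) = 5 - 3 = 2)
W(E, n) = -289*n + 2*E (W(E, n) = 2*E - 289*n = -289*n + 2*E)
1/(W(101, -175) - 83201) = 1/((-289*(-175) + 2*101) - 83201) = 1/((50575 + 202) - 83201) = 1/(50777 - 83201) = 1/(-32424) = -1/32424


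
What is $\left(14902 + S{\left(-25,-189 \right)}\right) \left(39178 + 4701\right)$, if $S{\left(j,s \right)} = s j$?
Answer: $861213133$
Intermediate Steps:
$S{\left(j,s \right)} = j s$
$\left(14902 + S{\left(-25,-189 \right)}\right) \left(39178 + 4701\right) = \left(14902 - -4725\right) \left(39178 + 4701\right) = \left(14902 + 4725\right) 43879 = 19627 \cdot 43879 = 861213133$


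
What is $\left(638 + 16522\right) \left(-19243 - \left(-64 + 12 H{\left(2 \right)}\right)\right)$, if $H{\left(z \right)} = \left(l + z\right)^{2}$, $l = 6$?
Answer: $-342290520$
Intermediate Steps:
$H{\left(z \right)} = \left(6 + z\right)^{2}$
$\left(638 + 16522\right) \left(-19243 - \left(-64 + 12 H{\left(2 \right)}\right)\right) = \left(638 + 16522\right) \left(-19243 + \left(- 12 \left(6 + 2\right)^{2} + 64\right)\right) = 17160 \left(-19243 + \left(- 12 \cdot 8^{2} + 64\right)\right) = 17160 \left(-19243 + \left(\left(-12\right) 64 + 64\right)\right) = 17160 \left(-19243 + \left(-768 + 64\right)\right) = 17160 \left(-19243 - 704\right) = 17160 \left(-19947\right) = -342290520$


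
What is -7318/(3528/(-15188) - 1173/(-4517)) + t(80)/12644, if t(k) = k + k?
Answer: -13680739399318/51217683 ≈ -2.6711e+5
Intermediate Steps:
t(k) = 2*k
-7318/(3528/(-15188) - 1173/(-4517)) + t(80)/12644 = -7318/(3528/(-15188) - 1173/(-4517)) + (2*80)/12644 = -7318/(3528*(-1/15188) - 1173*(-1/4517)) + 160*(1/12644) = -7318/(-882/3797 + 1173/4517) + 40/3161 = -7318/469887/17151049 + 40/3161 = -7318*17151049/469887 + 40/3161 = -125511376582/469887 + 40/3161 = -13680739399318/51217683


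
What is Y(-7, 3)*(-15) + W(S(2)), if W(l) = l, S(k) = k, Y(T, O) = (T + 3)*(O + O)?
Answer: 362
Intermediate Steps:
Y(T, O) = 2*O*(3 + T) (Y(T, O) = (3 + T)*(2*O) = 2*O*(3 + T))
Y(-7, 3)*(-15) + W(S(2)) = (2*3*(3 - 7))*(-15) + 2 = (2*3*(-4))*(-15) + 2 = -24*(-15) + 2 = 360 + 2 = 362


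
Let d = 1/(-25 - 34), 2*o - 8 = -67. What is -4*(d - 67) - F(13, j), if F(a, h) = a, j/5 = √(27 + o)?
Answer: 15049/59 ≈ 255.07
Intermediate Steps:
o = -59/2 (o = 4 + (½)*(-67) = 4 - 67/2 = -59/2 ≈ -29.500)
j = 5*I*√10/2 (j = 5*√(27 - 59/2) = 5*√(-5/2) = 5*(I*√10/2) = 5*I*√10/2 ≈ 7.9057*I)
d = -1/59 (d = 1/(-59) = -1/59 ≈ -0.016949)
-4*(d - 67) - F(13, j) = -4*(-1/59 - 67) - 1*13 = -4*(-3954/59) - 13 = 15816/59 - 13 = 15049/59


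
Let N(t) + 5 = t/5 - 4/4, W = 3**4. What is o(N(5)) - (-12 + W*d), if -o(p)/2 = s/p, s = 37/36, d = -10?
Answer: 74017/90 ≈ 822.41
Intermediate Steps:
W = 81
s = 37/36 (s = 37*(1/36) = 37/36 ≈ 1.0278)
N(t) = -6 + t/5 (N(t) = -5 + (t/5 - 4/4) = -5 + (t*(1/5) - 4*1/4) = -5 + (t/5 - 1) = -5 + (-1 + t/5) = -6 + t/5)
o(p) = -37/(18*p)
o(N(5)) - (-12 + W*d) = -37/(18*(-6 + (1/5)*5)) - (-12 + 81*(-10)) = -37/(18*(-6 + 1)) - (-12 - 810) = -37/18/(-5) - 1*(-822) = -37/18*(-1/5) + 822 = 37/90 + 822 = 74017/90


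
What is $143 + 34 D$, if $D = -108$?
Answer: $-3529$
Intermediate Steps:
$143 + 34 D = 143 + 34 \left(-108\right) = 143 - 3672 = -3529$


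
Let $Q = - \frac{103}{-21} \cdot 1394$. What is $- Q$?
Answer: $- \frac{143582}{21} \approx -6837.2$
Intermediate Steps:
$Q = \frac{143582}{21}$ ($Q = \left(-103\right) \left(- \frac{1}{21}\right) 1394 = \frac{103}{21} \cdot 1394 = \frac{143582}{21} \approx 6837.2$)
$- Q = \left(-1\right) \frac{143582}{21} = - \frac{143582}{21}$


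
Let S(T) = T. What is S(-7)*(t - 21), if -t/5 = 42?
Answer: 1617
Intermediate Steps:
t = -210 (t = -5*42 = -210)
S(-7)*(t - 21) = -7*(-210 - 21) = -7*(-231) = 1617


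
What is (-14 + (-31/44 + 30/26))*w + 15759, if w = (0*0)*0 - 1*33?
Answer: 842721/52 ≈ 16206.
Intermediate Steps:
w = -33 (w = 0*0 - 33 = 0 - 33 = -33)
(-14 + (-31/44 + 30/26))*w + 15759 = (-14 + (-31/44 + 30/26))*(-33) + 15759 = (-14 + (-31*1/44 + 30*(1/26)))*(-33) + 15759 = (-14 + (-31/44 + 15/13))*(-33) + 15759 = (-14 + 257/572)*(-33) + 15759 = -7751/572*(-33) + 15759 = 23253/52 + 15759 = 842721/52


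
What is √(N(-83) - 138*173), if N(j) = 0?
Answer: I*√23874 ≈ 154.51*I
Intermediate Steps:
√(N(-83) - 138*173) = √(0 - 138*173) = √(0 - 23874) = √(-23874) = I*√23874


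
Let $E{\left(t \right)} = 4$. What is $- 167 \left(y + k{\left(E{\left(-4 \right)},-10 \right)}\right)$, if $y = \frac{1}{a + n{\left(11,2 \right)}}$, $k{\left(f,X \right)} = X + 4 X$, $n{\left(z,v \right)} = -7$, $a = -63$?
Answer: $\frac{584667}{70} \approx 8352.4$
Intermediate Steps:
$k{\left(f,X \right)} = 5 X$
$y = - \frac{1}{70}$ ($y = \frac{1}{-63 - 7} = \frac{1}{-70} = - \frac{1}{70} \approx -0.014286$)
$- 167 \left(y + k{\left(E{\left(-4 \right)},-10 \right)}\right) = - 167 \left(- \frac{1}{70} + 5 \left(-10\right)\right) = - 167 \left(- \frac{1}{70} - 50\right) = \left(-167\right) \left(- \frac{3501}{70}\right) = \frac{584667}{70}$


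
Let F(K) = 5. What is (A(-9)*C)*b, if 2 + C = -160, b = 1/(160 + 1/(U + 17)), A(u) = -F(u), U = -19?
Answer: 1620/319 ≈ 5.0784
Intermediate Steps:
A(u) = -5 (A(u) = -1*5 = -5)
b = 2/319 (b = 1/(160 + 1/(-19 + 17)) = 1/(160 + 1/(-2)) = 1/(160 - 1/2) = 1/(319/2) = 2/319 ≈ 0.0062696)
C = -162 (C = -2 - 160 = -162)
(A(-9)*C)*b = -5*(-162)*(2/319) = 810*(2/319) = 1620/319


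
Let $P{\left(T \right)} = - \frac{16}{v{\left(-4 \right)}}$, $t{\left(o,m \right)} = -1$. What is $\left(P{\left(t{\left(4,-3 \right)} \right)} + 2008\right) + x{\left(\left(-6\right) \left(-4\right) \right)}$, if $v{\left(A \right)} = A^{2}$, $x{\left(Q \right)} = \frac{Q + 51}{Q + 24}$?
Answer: $\frac{32137}{16} \approx 2008.6$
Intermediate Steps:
$x{\left(Q \right)} = \frac{51 + Q}{24 + Q}$
$P{\left(T \right)} = -1$ ($P{\left(T \right)} = - \frac{16}{\left(-4\right)^{2}} = - \frac{16}{16} = \left(-16\right) \frac{1}{16} = -1$)
$\left(P{\left(t{\left(4,-3 \right)} \right)} + 2008\right) + x{\left(\left(-6\right) \left(-4\right) \right)} = \left(-1 + 2008\right) + \frac{51 - -24}{24 - -24} = 2007 + \frac{51 + 24}{24 + 24} = 2007 + \frac{1}{48} \cdot 75 = 2007 + \frac{25}{16} = \frac{32137}{16}$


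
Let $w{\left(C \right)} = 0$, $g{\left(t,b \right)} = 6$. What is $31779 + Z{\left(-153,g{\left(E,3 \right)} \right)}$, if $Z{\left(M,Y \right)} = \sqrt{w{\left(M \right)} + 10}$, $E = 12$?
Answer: $31779 + \sqrt{10} \approx 31782.0$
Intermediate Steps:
$Z{\left(M,Y \right)} = \sqrt{10}$ ($Z{\left(M,Y \right)} = \sqrt{0 + 10} = \sqrt{10}$)
$31779 + Z{\left(-153,g{\left(E,3 \right)} \right)} = 31779 + \sqrt{10}$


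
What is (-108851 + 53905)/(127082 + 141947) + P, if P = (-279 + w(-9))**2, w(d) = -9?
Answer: 22314286430/269029 ≈ 82944.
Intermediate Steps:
P = 82944 (P = (-279 - 9)**2 = (-288)**2 = 82944)
(-108851 + 53905)/(127082 + 141947) + P = (-108851 + 53905)/(127082 + 141947) + 82944 = -54946/269029 + 82944 = 22314286430/269029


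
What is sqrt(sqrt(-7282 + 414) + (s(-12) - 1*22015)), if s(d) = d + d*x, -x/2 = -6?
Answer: sqrt(-22171 + 2*I*sqrt(1717)) ≈ 0.2783 + 148.9*I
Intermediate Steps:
x = 12 (x = -2*(-6) = 12)
s(d) = 13*d (s(d) = d + d*12 = d + 12*d = 13*d)
sqrt(sqrt(-7282 + 414) + (s(-12) - 1*22015)) = sqrt(sqrt(-7282 + 414) + (13*(-12) - 1*22015)) = sqrt(sqrt(-6868) + (-156 - 22015)) = sqrt(2*I*sqrt(1717) - 22171) = sqrt(-22171 + 2*I*sqrt(1717))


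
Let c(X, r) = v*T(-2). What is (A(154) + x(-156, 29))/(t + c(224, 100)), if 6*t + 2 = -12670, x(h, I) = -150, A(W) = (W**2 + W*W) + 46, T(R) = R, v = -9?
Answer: -7888/349 ≈ -22.602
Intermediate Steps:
c(X, r) = 18 (c(X, r) = -9*(-2) = 18)
A(W) = 46 + 2*W**2 (A(W) = (W**2 + W**2) + 46 = 2*W**2 + 46 = 46 + 2*W**2)
t = -2112 (t = -1/3 + (1/6)*(-12670) = -1/3 - 6335/3 = -2112)
(A(154) + x(-156, 29))/(t + c(224, 100)) = ((46 + 2*154**2) - 150)/(-2112 + 18) = ((46 + 2*23716) - 150)/(-2094) = ((46 + 47432) - 150)*(-1/2094) = (47478 - 150)*(-1/2094) = 47328*(-1/2094) = -7888/349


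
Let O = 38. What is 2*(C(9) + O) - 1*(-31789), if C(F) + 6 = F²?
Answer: 32015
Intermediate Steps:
C(F) = -6 + F²
2*(C(9) + O) - 1*(-31789) = 2*((-6 + 9²) + 38) - 1*(-31789) = 2*((-6 + 81) + 38) + 31789 = 2*(75 + 38) + 31789 = 2*113 + 31789 = 226 + 31789 = 32015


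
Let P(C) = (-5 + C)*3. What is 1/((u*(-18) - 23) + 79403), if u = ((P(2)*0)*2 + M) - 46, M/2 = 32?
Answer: 1/79056 ≈ 1.2649e-5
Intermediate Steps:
P(C) = -15 + 3*C
M = 64 (M = 2*32 = 64)
u = 18 (u = (((-15 + 3*2)*0)*2 + 64) - 46 = (((-15 + 6)*0)*2 + 64) - 46 = (-9*0*2 + 64) - 46 = (0*2 + 64) - 46 = (0 + 64) - 46 = 64 - 46 = 18)
1/((u*(-18) - 23) + 79403) = 1/((18*(-18) - 23) + 79403) = 1/((-324 - 23) + 79403) = 1/(-347 + 79403) = 1/79056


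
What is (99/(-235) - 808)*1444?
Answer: -274329676/235 ≈ -1.1674e+6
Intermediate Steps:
(99/(-235) - 808)*1444 = (99*(-1/235) - 808)*1444 = (-99/235 - 808)*1444 = -189979/235*1444 = -274329676/235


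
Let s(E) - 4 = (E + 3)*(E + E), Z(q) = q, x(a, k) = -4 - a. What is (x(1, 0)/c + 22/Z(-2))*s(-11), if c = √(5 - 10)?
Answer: -1980 + 180*I*√5 ≈ -1980.0 + 402.49*I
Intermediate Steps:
c = I*√5 (c = √(-5) = I*√5 ≈ 2.2361*I)
s(E) = 4 + 2*E*(3 + E) (s(E) = 4 + (E + 3)*(E + E) = 4 + (3 + E)*(2*E) = 4 + 2*E*(3 + E))
(x(1, 0)/c + 22/Z(-2))*s(-11) = ((-4 - 1*1)/((I*√5)) + 22/(-2))*(4 + 2*(-11)² + 6*(-11)) = ((-4 - 1)*(-I*√5/5) + 22*(-½))*(4 + 2*121 - 66) = (-(-1)*I*√5 - 11)*(4 + 242 - 66) = (I*√5 - 11)*180 = (-11 + I*√5)*180 = -1980 + 180*I*√5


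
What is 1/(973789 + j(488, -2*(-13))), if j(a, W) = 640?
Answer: 1/974429 ≈ 1.0262e-6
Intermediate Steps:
1/(973789 + j(488, -2*(-13))) = 1/(973789 + 640) = 1/974429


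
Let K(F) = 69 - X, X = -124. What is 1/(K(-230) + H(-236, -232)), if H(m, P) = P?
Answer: -1/39 ≈ -0.025641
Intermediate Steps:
K(F) = 193 (K(F) = 69 - 1*(-124) = 69 + 124 = 193)
1/(K(-230) + H(-236, -232)) = 1/(193 - 232) = 1/(-39) = -1/39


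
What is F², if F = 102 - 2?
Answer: 10000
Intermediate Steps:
F = 100
F² = 100² = 10000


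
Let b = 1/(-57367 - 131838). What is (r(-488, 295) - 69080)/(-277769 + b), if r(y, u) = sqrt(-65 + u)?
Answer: 6535140700/26277641823 - 189205*sqrt(230)/52555283646 ≈ 0.24864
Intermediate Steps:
b = -1/189205 (b = 1/(-189205) = -1/189205 ≈ -5.2853e-6)
(r(-488, 295) - 69080)/(-277769 + b) = (sqrt(-65 + 295) - 69080)/(-277769 - 1/189205) = (sqrt(230) - 69080)/(-52555283646/189205) = (-69080 + sqrt(230))*(-189205/52555283646) = 6535140700/26277641823 - 189205*sqrt(230)/52555283646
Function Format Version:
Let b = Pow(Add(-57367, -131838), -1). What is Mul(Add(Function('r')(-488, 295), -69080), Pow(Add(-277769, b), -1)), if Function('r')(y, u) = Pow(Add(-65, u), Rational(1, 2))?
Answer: Add(Rational(6535140700, 26277641823), Mul(Rational(-189205, 52555283646), Pow(230, Rational(1, 2)))) ≈ 0.24864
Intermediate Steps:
b = Rational(-1, 189205) (b = Pow(-189205, -1) = Rational(-1, 189205) ≈ -5.2853e-6)
Mul(Add(Function('r')(-488, 295), -69080), Pow(Add(-277769, b), -1)) = Mul(Add(Pow(Add(-65, 295), Rational(1, 2)), -69080), Pow(Add(-277769, Rational(-1, 189205)), -1)) = Mul(Add(Pow(230, Rational(1, 2)), -69080), Pow(Rational(-52555283646, 189205), -1)) = Mul(Add(-69080, Pow(230, Rational(1, 2))), Rational(-189205, 52555283646)) = Add(Rational(6535140700, 26277641823), Mul(Rational(-189205, 52555283646), Pow(230, Rational(1, 2))))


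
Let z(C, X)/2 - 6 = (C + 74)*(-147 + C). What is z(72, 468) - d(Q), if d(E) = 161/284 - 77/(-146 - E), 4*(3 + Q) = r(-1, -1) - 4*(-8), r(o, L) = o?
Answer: -3748548331/171252 ≈ -21889.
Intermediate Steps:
Q = 19/4 (Q = -3 + (-1 - 4*(-8))/4 = -3 + (-1 + 32)/4 = -3 + (1/4)*31 = -3 + 31/4 = 19/4 ≈ 4.7500)
z(C, X) = 12 + 2*(-147 + C)*(74 + C) (z(C, X) = 12 + 2*((C + 74)*(-147 + C)) = 12 + 2*((74 + C)*(-147 + C)) = 12 + 2*((-147 + C)*(74 + C)) = 12 + 2*(-147 + C)*(74 + C))
d(E) = 161/284 - 77/(-146 - E) (d(E) = 161*(1/284) - 77/(-146 - E) = 161/284 - 77/(-146 - E))
z(72, 468) - d(Q) = (-21744 - 146*72 + 2*72**2) - 7*(6482 + 23*(19/4))/(284*(146 + 19/4)) = (-21744 - 10512 + 2*5184) - 7*(6482 + 437/4)/(284*603/4) = (-21744 - 10512 + 10368) - 7*4*26365/(284*603*4) = -21888 - 1*184555/171252 = -21888 - 184555/171252 = -3748548331/171252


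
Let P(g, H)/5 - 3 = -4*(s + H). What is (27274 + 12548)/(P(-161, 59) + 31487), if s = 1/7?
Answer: 139377/106117 ≈ 1.3134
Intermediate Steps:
s = ⅐ ≈ 0.14286
P(g, H) = 85/7 - 20*H (P(g, H) = 15 + 5*(-4*(⅐ + H)) = 15 + 5*(-4/7 - 4*H) = 15 + (-20/7 - 20*H) = 85/7 - 20*H)
(27274 + 12548)/(P(-161, 59) + 31487) = (27274 + 12548)/((85/7 - 20*59) + 31487) = 39822/((85/7 - 1180) + 31487) = 39822/(-8175/7 + 31487) = 39822/(212234/7) = 39822*(7/212234) = 139377/106117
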